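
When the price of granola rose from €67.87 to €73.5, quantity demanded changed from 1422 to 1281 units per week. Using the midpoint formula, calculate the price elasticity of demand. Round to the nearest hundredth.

%Δq = (1281 − 1422)/[(1422 + 1281)/2] = -141/1351.5 ≈ -0.1043.
%Δp = (73.5 − 67.87)/[(67.87 + 73.5)/2] = 5.63/70.685 ≈ 0.0796.
Arc elasticity E = %Δq/%Δp ≈ -0.1043/0.0796 ≈ -1.31.
|E| > 1: demand is elastic over this range.

-1.31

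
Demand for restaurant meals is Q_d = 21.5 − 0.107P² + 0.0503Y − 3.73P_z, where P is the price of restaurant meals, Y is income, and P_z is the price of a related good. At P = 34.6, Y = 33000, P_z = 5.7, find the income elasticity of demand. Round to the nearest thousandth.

1.083

First evaluate Q_d: 21.5 − 0.107(34.6)² + 0.0503(33000) − 3.73(5.7) = 21.5 − 128.0961 + 1659.9 − 21.261 = 1532.0429.
∂Q_d/∂Y = +0.0503, so E_I = 0.0503·(33000/1532.0429) ≈ 1.083.
E_I > 1: normal good (luxury).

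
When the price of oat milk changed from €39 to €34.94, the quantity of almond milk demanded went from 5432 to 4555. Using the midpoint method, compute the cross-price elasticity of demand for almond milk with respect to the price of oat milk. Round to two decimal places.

1.60

%ΔQ_x = (4555 − 5432)/[(5432+4555)/2] = -877/4993.5 ≈ -0.1756.
%ΔP_y = (34.94 − 39)/[(39+34.94)/2] ≈ -0.1098.
E_xy = -0.1756/-0.1098 ≈ 1.60.
E_xy > 0, so almond milk and oat milk are substitutes.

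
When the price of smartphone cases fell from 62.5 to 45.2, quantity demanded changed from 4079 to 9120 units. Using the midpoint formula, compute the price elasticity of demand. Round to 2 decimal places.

-2.38

%ΔQ = (9120 − 4079)/[(4079 + 9120)/2] = 5041/6599.5 ≈ 0.7638.
%ΔP = (45.2 − 62.5)/[(62.5 + 45.2)/2] = -17.3/53.85 ≈ -0.3213.
Arc elasticity E = %ΔQ/%ΔP ≈ 0.7638/-0.3213 ≈ -2.38.
|E| > 1: demand is elastic over this range.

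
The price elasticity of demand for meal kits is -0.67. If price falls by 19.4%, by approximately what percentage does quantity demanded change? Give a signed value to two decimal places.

%ΔQ ≈ E × %ΔP = (-0.67) × (-19.4%) ≈ 13.00%.

13.00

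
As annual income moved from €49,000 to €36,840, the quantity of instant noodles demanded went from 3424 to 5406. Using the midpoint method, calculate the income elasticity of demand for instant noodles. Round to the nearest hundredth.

-1.58

%ΔQ = (5406 − 3424)/[(3424+5406)/2] = 1982/4415 ≈ 0.4489.
%ΔI = (36,840 − 49,000)/[(49,000+36,840)/2] = -12160/42920 ≈ -0.2833.
E_I = %ΔQ/%ΔI ≈ -1.58.
E_I < 0: inferior good.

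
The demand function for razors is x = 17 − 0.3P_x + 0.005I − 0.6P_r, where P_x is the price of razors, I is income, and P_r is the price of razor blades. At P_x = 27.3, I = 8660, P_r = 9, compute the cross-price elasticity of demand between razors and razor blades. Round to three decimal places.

-0.116

First evaluate x: 17 − 0.3(27.3) + 0.005(8660) − 0.6(9) = 17 − 8.19 + 43.3 − 5.4 = 46.71.
∂x/∂P_r = −0.6, so E_xy = -0.6·(9/46.71) ≈ -0.116.
E_xy < 0: the goods are complements.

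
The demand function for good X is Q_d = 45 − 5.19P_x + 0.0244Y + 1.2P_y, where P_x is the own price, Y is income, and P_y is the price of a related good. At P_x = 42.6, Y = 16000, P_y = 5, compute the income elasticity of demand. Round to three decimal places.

1.772

First evaluate Q_d: 45 − 5.19(42.6) + 0.0244(16000) + 1.2(5) = 45 − 221.094 + 390.4 + 6 = 220.306.
∂Q_d/∂Y = +0.0244, so E_I = 0.0244·(16000/220.306) ≈ 1.772.
E_I > 1: normal good (luxury).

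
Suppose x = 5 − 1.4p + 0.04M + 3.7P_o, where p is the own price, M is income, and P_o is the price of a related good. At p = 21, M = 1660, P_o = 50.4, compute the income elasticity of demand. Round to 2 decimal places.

0.29

At the given point, x = 5 − 1.4(21) + 0.04(1660) + 3.7(50.4) = 5 − 29.4 + 66.4 + 186.48 = 228.48.
∂x/∂M = +0.04, so E_I = 0.04·(1660/228.48) ≈ 0.29.
E_I ∈ (0,1): normal good (necessity).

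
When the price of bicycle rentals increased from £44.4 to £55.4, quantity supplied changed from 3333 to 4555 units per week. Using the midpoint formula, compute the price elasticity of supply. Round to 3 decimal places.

%Δq = (4555 − 3333)/[(3333 + 4555)/2] = 1222/3944 ≈ 0.3098.
%ΔP = (55.4 − 44.4)/[(44.4 + 55.4)/2] = 11/49.9 ≈ 0.2204.
Arc elasticity E = %Δq/%ΔP ≈ 0.3098/0.2204 ≈ 1.406.
|E| > 1: supply is elastic over this range.

1.406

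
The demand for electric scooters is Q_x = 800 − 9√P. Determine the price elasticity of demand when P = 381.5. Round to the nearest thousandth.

At P = 381.5, Q_x = 624.2118.
dQ_x/dP = −9/(2√P) = −9/(2·19.532).
Point elasticity E = (dQ_x/dP)·(P/Q_x) = -0.2304 × 381.5/624.2118 ≈ -0.141.
|E| < 1, so demand is inelastic at this price.

-0.141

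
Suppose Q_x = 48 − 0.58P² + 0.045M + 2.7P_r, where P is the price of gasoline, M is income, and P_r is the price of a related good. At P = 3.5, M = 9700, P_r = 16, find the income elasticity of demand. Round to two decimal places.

0.84

Evaluating quantity at (P, M, P_r) gives Q_x = 48 − 0.58(3.5)² + 0.045(9700) + 2.7(16) = 48 − 7.105 + 436.5 + 43.2 = 520.595.
∂Q_x/∂M = +0.045, so E_I = 0.045·(9700/520.595) ≈ 0.84.
E_I ∈ (0,1): normal good (necessity).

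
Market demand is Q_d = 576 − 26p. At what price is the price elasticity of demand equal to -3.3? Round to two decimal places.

17.00

Set −bp/(a − bp) = −3.3 ⇒ bp = 3.3(a − bp) ⇒ bp(1+3.3) = 3.3·a.
p = 3.3·576/(26·4.3) ≈ 17.00.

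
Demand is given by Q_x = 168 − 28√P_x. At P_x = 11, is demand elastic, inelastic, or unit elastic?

At P_x = 11, Q_x = 75.1345.
dQ_x/dP_x = −28/(2√P_x) = −28/(2·3.3166).
Point elasticity E = (dQ_x/dP_x)·(P_x/Q_x) = -4.2212 × 11/75.1345 ≈ -0.618.
|E| ≈ 0.618 < 1, so demand is inelastic.

inelastic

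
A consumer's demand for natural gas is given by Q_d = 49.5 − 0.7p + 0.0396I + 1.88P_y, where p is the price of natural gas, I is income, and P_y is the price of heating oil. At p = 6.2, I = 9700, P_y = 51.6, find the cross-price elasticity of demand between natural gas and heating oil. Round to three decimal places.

Substituting, Q_d = 49.5 − 0.7(6.2) + 0.0396(9700) + 1.88(51.6) = 49.5 − 4.34 + 384.12 + 97.008 = 526.288.
∂Q_d/∂P_y = +1.88, so E_xy = 1.88·(51.6/526.288) ≈ 0.184.
E_xy > 0: the goods are substitutes.

0.184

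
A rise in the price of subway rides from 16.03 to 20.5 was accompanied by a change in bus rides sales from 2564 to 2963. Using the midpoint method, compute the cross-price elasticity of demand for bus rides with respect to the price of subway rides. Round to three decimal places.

%ΔQ_x = (2963 − 2564)/[(2564+2963)/2] = 399/2763.5 ≈ 0.1444.
%ΔP_y = (20.5 − 16.03)/[(16.03+20.5)/2] ≈ 0.2447.
E_xy = 0.1444/0.2447 ≈ 0.590.
E_xy > 0, so bus rides and subway rides are substitutes.

0.590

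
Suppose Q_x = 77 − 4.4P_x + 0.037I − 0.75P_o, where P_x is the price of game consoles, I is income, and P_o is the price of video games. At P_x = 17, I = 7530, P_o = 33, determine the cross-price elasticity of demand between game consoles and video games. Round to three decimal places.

-0.097

Evaluating quantity at (P_x, I, P_o) gives Q_x = 77 − 4.4(17) + 0.037(7530) − 0.75(33) = 77 − 74.8 + 278.61 − 24.75 = 256.06.
∂Q_x/∂P_o = −0.75, so E_xy = -0.75·(33/256.06) ≈ -0.097.
E_xy < 0: the goods are complements.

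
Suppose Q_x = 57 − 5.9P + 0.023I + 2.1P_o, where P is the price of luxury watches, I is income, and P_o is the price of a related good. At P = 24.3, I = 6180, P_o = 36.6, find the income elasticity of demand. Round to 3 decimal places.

Substituting, Q_x = 57 − 5.9(24.3) + 0.023(6180) + 2.1(36.6) = 57 − 143.37 + 142.14 + 76.86 = 132.63.
∂Q_x/∂I = +0.023, so E_I = 0.023·(6180/132.63) ≈ 1.072.
E_I > 1: normal good (luxury).

1.072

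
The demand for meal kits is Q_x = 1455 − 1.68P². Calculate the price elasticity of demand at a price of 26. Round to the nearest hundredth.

At P = 26, Q_x = 319.32.
dQ_x/dP = −2·1.68·P = −87.36.
Point elasticity E = (dQ_x/dP)·(P/Q_x) = -87.36 × 26/319.32 ≈ -7.11.
|E| > 1, so demand is elastic at this price.

-7.11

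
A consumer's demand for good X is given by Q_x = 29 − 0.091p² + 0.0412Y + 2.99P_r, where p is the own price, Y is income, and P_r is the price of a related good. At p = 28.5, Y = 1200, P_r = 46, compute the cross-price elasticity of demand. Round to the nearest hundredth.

Evaluating quantity at (p, Y, P_r) gives Q_x = 29 − 0.091(28.5)² + 0.0412(1200) + 2.99(46) = 29 − 73.9148 + 49.44 + 137.54 = 142.0653.
∂Q_x/∂P_r = +2.99, so E_xy = 2.99·(46/142.0653) ≈ 0.97.
E_xy > 0: the goods are substitutes.

0.97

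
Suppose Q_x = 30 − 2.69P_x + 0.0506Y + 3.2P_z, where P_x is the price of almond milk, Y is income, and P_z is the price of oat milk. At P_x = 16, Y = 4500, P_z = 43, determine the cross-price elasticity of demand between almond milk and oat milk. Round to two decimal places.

Evaluating quantity at (P_x, Y, P_z) gives Q_x = 30 − 2.69(16) + 0.0506(4500) + 3.2(43) = 30 − 43.04 + 227.7 + 137.6 = 352.26.
∂Q_x/∂P_z = +3.2, so E_xy = 3.2·(43/352.26) ≈ 0.39.
E_xy > 0: the goods are substitutes.

0.39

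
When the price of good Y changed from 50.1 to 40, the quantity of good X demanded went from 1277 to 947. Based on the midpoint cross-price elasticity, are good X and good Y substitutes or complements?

%ΔQ_x = (947 − 1277)/[(1277+947)/2] = -330/1112 ≈ -0.2968.
%ΔP_y = (40 − 50.1)/[(50.1+40)/2] ≈ -0.2242.
E_xy = -0.2968/-0.2242 ≈ 1.324.
E_xy > 0, so the goods are substitutes.

substitutes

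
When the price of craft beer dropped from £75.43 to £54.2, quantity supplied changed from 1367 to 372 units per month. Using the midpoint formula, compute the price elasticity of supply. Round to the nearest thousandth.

%Δq = (372 − 1367)/[(1367 + 372)/2] = -995/869.5 ≈ -1.1443.
%ΔP = (54.2 − 75.43)/[(75.43 + 54.2)/2] = -21.23/64.815 ≈ -0.3275.
Arc elasticity E = %Δq/%ΔP ≈ -1.1443/-0.3275 ≈ 3.494.
|E| > 1: supply is elastic over this range.

3.494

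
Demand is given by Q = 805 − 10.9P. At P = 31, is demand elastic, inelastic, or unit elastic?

At P = 31, Q = 467.1.
dQ/dP = −10.9.
Point elasticity E = (dQ/dP)·(P/Q) = -10.9 × 31/467.1 ≈ -0.723.
|E| ≈ 0.723 < 1, so demand is inelastic.

inelastic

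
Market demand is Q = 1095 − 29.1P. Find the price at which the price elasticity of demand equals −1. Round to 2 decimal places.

18.81

For linear demand Q = a − bP, E = −bP/(a − bP). |E| = 1 ⇒ bP = a − bP ⇒ P = a/(2b).
P = 1095/(2·29.1) ≈ 18.81.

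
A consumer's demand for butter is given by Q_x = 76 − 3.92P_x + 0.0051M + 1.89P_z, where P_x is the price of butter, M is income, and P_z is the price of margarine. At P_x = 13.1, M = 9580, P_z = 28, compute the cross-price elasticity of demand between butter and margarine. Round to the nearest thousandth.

At the given point, Q_x = 76 − 3.92(13.1) + 0.0051(9580) + 1.89(28) = 76 − 51.352 + 48.858 + 52.92 = 126.426.
∂Q_x/∂P_z = +1.89, so E_xy = 1.89·(28/126.426) ≈ 0.419.
E_xy > 0: the goods are substitutes.

0.419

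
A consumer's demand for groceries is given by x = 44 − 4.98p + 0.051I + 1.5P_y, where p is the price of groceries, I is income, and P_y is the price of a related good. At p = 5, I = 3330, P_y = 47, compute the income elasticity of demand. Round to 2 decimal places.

0.65

x = 44 − 4.98(5) + 0.051(3330) + 1.5(47) = 44 − 24.9 + 169.83 + 70.5 = 259.43.
∂x/∂I = +0.051, so E_I = 0.051·(3330/259.43) ≈ 0.65.
E_I ∈ (0,1): normal good (necessity).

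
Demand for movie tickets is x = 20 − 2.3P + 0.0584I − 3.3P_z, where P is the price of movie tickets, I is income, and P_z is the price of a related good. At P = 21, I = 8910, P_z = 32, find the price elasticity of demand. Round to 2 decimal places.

Evaluating quantity at (P, I, P_z) gives x = 20 − 2.3(21) + 0.0584(8910) − 3.3(32) = 20 − 48.3 + 520.344 − 105.6 = 386.444.
∂x/∂P = −2.3, so E_p = (−2.3)·(21/386.444) ≈ -0.12.
|E_p| < 1: demand is inelastic.

-0.12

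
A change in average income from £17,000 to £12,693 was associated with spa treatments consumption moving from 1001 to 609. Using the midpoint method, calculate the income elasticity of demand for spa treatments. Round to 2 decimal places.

1.68

%ΔQ = (609 − 1001)/[(1001+609)/2] = -392/805 ≈ -0.4870.
%ΔY = (12,693 − 17,000)/[(17,000+12,693)/2] = -4307/14846.5 ≈ -0.2901.
E_I = %ΔQ/%ΔY ≈ 1.68.
E_I > 1: normal good (luxury).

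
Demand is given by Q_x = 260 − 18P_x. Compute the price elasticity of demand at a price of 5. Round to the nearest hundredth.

At P_x = 5, Q_x = 170.
dQ_x/dP_x = −18.
Point elasticity E = (dQ_x/dP_x)·(P_x/Q_x) = -18 × 5/170 ≈ -0.53.
|E| < 1, so demand is inelastic at this price.

-0.53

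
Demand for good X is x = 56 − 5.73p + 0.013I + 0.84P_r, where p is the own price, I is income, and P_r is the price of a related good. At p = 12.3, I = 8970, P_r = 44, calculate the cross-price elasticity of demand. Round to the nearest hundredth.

First evaluate x: 56 − 5.73(12.3) + 0.013(8970) + 0.84(44) = 56 − 70.479 + 116.61 + 36.96 = 139.091.
∂x/∂P_r = +0.84, so E_xy = 0.84·(44/139.091) ≈ 0.27.
E_xy > 0: the goods are substitutes.

0.27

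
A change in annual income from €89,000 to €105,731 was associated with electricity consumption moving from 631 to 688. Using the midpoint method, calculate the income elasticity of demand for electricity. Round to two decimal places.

0.50

%ΔQ = (688 − 631)/[(631+688)/2] = 57/659.5 ≈ 0.0864.
%ΔM = (105,731 − 89,000)/[(89,000+105,731)/2] = 16731/97365.5 ≈ 0.1718.
E_I = %ΔQ/%ΔM ≈ 0.50.
E_I ∈ (0,1): normal good (necessity).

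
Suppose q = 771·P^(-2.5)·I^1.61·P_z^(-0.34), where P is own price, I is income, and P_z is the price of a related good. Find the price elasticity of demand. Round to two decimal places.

-2.50

For a Cobb–Douglas (constant-elasticity) form q = A·P^α·…, the elasticity with respect to P equals the exponent α at every point.
Here the exponent on P is -2.5, so the price elasticity of demand is -2.50.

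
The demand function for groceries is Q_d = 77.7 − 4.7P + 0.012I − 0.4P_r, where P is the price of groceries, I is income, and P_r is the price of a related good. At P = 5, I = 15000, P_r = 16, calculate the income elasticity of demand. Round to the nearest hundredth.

0.79

Evaluating quantity at (P, I, P_r) gives Q_d = 77.7 − 4.7(5) + 0.012(15000) − 0.4(16) = 77.7 − 23.5 + 180 − 6.4 = 227.8.
∂Q_d/∂I = +0.012, so E_I = 0.012·(15000/227.8) ≈ 0.79.
E_I ∈ (0,1): normal good (necessity).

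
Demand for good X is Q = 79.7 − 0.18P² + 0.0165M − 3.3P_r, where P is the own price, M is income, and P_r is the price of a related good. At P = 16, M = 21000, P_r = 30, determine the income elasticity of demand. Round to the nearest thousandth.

1.233

Q = 79.7 − 0.18(16)² + 0.0165(21000) − 3.3(30) = 79.7 − 46.08 + 346.5 − 99 = 281.12.
∂Q/∂M = +0.0165, so E_I = 0.0165·(21000/281.12) ≈ 1.233.
E_I > 1: normal good (luxury).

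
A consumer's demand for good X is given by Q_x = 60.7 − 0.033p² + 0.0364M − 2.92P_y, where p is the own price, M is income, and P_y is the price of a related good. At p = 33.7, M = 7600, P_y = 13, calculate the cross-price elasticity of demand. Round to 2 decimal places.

Substituting, Q_x = 60.7 − 0.033(33.7)² + 0.0364(7600) − 2.92(13) = 60.7 − 37.4778 + 276.64 − 37.96 = 261.9022.
∂Q_x/∂P_y = −2.92, so E_xy = -2.92·(13/261.9022) ≈ -0.14.
E_xy < 0: the goods are complements.

-0.14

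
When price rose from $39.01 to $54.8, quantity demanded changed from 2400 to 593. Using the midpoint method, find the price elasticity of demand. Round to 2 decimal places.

-3.59

%Δq = (593 − 2400)/[(2400 + 593)/2] = -1807/1496.5 ≈ -1.2075.
%Δp = (54.8 − 39.01)/[(39.01 + 54.8)/2] = 15.79/46.905 ≈ 0.3366.
Arc elasticity E = %Δq/%Δp ≈ -1.2075/0.3366 ≈ -3.59.
|E| > 1: demand is elastic over this range.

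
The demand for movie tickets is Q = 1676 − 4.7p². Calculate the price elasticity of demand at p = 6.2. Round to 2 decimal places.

At p = 6.2, Q = 1495.332.
dQ/dp = −2·4.7·p = −58.28.
Point elasticity E = (dQ/dp)·(p/Q) = -58.28 × 6.2/1495.332 ≈ -0.24.
|E| < 1, so demand is inelastic at this price.

-0.24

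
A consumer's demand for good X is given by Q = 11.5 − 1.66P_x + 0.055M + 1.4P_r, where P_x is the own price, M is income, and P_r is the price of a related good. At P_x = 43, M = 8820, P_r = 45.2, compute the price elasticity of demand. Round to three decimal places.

Substituting, Q = 11.5 − 1.66(43) + 0.055(8820) + 1.4(45.2) = 11.5 − 71.38 + 485.1 + 63.28 = 488.5.
∂Q/∂P_x = −1.66, so E_p = (−1.66)·(43/488.5) ≈ -0.146.
|E_p| < 1: demand is inelastic.

-0.146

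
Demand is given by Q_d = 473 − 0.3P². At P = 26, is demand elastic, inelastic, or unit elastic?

elastic

At P = 26, Q_d = 270.2.
dQ_d/dP = −2·0.3·P = −15.6.
Point elasticity E = (dQ_d/dP)·(P/Q_d) = -15.6 × 26/270.2 ≈ -1.501.
|E| ≈ 1.501 > 1, so demand is elastic.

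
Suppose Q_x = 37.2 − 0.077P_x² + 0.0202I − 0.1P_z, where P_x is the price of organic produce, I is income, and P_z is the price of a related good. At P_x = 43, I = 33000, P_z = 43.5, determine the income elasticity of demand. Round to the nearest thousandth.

1.197

Substituting, Q_x = 37.2 − 0.077(43)² + 0.0202(33000) − 0.1(43.5) = 37.2 − 142.373 + 666.6 − 4.35 = 557.077.
∂Q_x/∂I = +0.0202, so E_I = 0.0202·(33000/557.077) ≈ 1.197.
E_I > 1: normal good (luxury).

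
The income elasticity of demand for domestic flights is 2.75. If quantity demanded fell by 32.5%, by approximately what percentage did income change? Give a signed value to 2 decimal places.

-11.82

%ΔQ ≈ E × %ΔI ⇒ %ΔI = %ΔQ / E = (-32.5%)/(2.75) ≈ -11.82%.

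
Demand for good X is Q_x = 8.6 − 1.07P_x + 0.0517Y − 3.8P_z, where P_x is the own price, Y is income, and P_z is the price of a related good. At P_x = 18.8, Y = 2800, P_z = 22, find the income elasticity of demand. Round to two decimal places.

Q_x = 8.6 − 1.07(18.8) + 0.0517(2800) − 3.8(22) = 8.6 − 20.116 + 144.76 − 83.6 = 49.644.
∂Q_x/∂Y = +0.0517, so E_I = 0.0517·(2800/49.644) ≈ 2.92.
E_I > 1: normal good (luxury).

2.92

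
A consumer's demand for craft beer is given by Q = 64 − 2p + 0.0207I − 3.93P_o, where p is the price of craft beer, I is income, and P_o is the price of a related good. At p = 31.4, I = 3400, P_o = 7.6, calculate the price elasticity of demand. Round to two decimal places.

Q = 64 − 2(31.4) + 0.0207(3400) − 3.93(7.6) = 64 − 62.8 + 70.38 − 29.868 = 41.712.
∂Q/∂p = −2, so E_p = (−2)·(31.4/41.712) ≈ -1.51.
|E_p| > 1: demand is elastic.

-1.51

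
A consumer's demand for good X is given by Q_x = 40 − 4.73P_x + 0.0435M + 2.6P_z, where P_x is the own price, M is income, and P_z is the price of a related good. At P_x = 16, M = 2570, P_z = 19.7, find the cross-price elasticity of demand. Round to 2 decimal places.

At the given point, Q_x = 40 − 4.73(16) + 0.0435(2570) + 2.6(19.7) = 40 − 75.68 + 111.795 + 51.22 = 127.335.
∂Q_x/∂P_z = +2.6, so E_xy = 2.6·(19.7/127.335) ≈ 0.40.
E_xy > 0: the goods are substitutes.

0.40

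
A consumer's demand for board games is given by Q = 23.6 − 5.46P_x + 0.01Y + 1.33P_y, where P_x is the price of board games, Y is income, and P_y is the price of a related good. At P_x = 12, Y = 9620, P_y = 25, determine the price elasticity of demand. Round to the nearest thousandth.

Substituting, Q = 23.6 − 5.46(12) + 0.01(9620) + 1.33(25) = 23.6 − 65.52 + 96.2 + 33.25 = 87.53.
∂Q/∂P_x = −5.46, so E_p = (−5.46)·(12/87.53) ≈ -0.749.
|E_p| < 1: demand is inelastic.

-0.749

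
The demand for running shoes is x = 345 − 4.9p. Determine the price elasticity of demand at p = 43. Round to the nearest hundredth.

-1.57

At p = 43, x = 134.3.
dx/dp = −4.9.
Point elasticity E = (dx/dp)·(p/x) = -4.9 × 43/134.3 ≈ -1.57.
|E| > 1, so demand is elastic at this price.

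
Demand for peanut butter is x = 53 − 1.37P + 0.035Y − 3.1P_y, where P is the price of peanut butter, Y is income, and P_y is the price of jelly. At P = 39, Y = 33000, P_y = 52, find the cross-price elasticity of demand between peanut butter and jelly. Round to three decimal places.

Evaluating quantity at (P, Y, P_y) gives x = 53 − 1.37(39) + 0.035(33000) − 3.1(52) = 53 − 53.43 + 1155 − 161.2 = 993.37.
∂x/∂P_y = −3.1, so E_xy = -3.1·(52/993.37) ≈ -0.162.
E_xy < 0: the goods are complements.

-0.162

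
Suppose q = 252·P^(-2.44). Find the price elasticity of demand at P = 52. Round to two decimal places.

-2.44

For a Cobb–Douglas (constant-elasticity) form q = A·P^α·…, the elasticity with respect to P equals the exponent α at every point.
Here the exponent on P is -2.44, so the price elasticity of demand is -2.44.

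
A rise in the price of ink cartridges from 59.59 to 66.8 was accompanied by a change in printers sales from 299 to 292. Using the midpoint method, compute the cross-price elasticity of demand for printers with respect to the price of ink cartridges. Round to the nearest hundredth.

%ΔQ_x = (292 − 299)/[(299+292)/2] = -7/295.5 ≈ -0.0237.
%ΔP_y = (66.8 − 59.59)/[(59.59+66.8)/2] ≈ 0.1141.
E_xy = -0.0237/0.1141 ≈ -0.21.
E_xy < 0, so printers and ink cartridges are complements.

-0.21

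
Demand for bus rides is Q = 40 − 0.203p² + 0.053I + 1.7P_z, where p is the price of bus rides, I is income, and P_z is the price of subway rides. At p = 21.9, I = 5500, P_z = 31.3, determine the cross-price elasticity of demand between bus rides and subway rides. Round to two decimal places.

First evaluate Q: 40 − 0.203(21.9)² + 0.053(5500) + 1.7(31.3) = 40 − 97.3608 + 291.5 + 53.21 = 287.3492.
∂Q/∂P_z = +1.7, so E_xy = 1.7·(31.3/287.3492) ≈ 0.19.
E_xy > 0: the goods are substitutes.

0.19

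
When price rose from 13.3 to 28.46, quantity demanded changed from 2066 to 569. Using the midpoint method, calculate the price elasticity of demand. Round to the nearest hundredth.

%ΔQ = (569 − 2066)/[(2066 + 569)/2] = -1497/1317.5 ≈ -1.1362.
%Δp = (28.46 − 13.3)/[(13.3 + 28.46)/2] = 15.16/20.88 ≈ 0.7261.
Arc elasticity E = %ΔQ/%Δp ≈ -1.1362/0.7261 ≈ -1.56.
|E| > 1: demand is elastic over this range.

-1.56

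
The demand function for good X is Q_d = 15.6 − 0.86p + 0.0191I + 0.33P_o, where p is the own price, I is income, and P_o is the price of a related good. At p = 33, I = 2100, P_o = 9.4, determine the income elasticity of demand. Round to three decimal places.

Evaluating quantity at (p, I, P_o) gives Q_d = 15.6 − 0.86(33) + 0.0191(2100) + 0.33(9.4) = 15.6 − 28.38 + 40.11 + 3.102 = 30.432.
∂Q_d/∂I = +0.0191, so E_I = 0.0191·(2100/30.432) ≈ 1.318.
E_I > 1: normal good (luxury).

1.318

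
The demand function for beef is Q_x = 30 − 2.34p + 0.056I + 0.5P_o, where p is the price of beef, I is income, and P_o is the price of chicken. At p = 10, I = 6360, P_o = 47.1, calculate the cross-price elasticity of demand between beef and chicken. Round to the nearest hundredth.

Q_x = 30 − 2.34(10) + 0.056(6360) + 0.5(47.1) = 30 − 23.4 + 356.16 + 23.55 = 386.31.
∂Q_x/∂P_o = +0.5, so E_xy = 0.5·(47.1/386.31) ≈ 0.06.
E_xy > 0: the goods are substitutes.

0.06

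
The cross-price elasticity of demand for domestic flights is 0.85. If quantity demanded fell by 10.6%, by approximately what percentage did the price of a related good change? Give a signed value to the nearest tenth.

%ΔQ ≈ E × %ΔP_y ⇒ %ΔP_y = %ΔQ / E = (-10.6%)/(0.85) ≈ -12.5%.

-12.5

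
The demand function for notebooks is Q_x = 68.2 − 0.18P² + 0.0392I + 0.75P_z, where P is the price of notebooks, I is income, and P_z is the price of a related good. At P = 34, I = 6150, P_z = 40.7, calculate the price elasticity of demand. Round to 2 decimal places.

-3.16

Substituting, Q_x = 68.2 − 0.18(34)² + 0.0392(6150) + 0.75(40.7) = 68.2 − 208.08 + 241.08 + 30.525 = 131.725.
∂Q_x/∂P = −2·0.18·P = -12.24, so E_p = -12.24·(34/131.725) ≈ -3.16.
|E_p| > 1: demand is elastic.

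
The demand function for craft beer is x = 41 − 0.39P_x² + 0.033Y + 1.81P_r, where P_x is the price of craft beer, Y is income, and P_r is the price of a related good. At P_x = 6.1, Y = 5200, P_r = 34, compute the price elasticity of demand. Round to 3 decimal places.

Evaluating quantity at (P_x, Y, P_r) gives x = 41 − 0.39(6.1)² + 0.033(5200) + 1.81(34) = 41 − 14.5119 + 171.6 + 61.54 = 259.6281.
∂x/∂P_x = −2·0.39·P_x = -4.758, so E_p = -4.758·(6.1/259.6281) ≈ -0.112.
|E_p| < 1: demand is inelastic.

-0.112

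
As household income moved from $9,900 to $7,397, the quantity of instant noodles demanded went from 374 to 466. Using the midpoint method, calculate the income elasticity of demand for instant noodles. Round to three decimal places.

-0.757

%ΔQ = (466 − 374)/[(374+466)/2] = 92/420 ≈ 0.2190.
%ΔI = (7,397 − 9,900)/[(9,900+7,397)/2] = -2503/8648.5 ≈ -0.2894.
E_I = %ΔQ/%ΔI ≈ -0.757.
E_I < 0: inferior good.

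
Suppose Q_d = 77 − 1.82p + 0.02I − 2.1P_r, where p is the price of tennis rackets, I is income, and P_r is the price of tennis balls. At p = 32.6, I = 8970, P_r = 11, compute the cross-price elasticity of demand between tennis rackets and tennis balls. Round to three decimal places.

-0.133

Q_d = 77 − 1.82(32.6) + 0.02(8970) − 2.1(11) = 77 − 59.332 + 179.4 − 23.1 = 173.968.
∂Q_d/∂P_r = −2.1, so E_xy = -2.1·(11/173.968) ≈ -0.133.
E_xy < 0: the goods are complements.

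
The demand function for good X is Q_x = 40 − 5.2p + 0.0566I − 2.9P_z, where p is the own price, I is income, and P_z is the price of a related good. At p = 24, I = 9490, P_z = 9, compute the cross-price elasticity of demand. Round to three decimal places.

-0.061

First evaluate Q_x: 40 − 5.2(24) + 0.0566(9490) − 2.9(9) = 40 − 124.8 + 537.134 − 26.1 = 426.234.
∂Q_x/∂P_z = −2.9, so E_xy = -2.9·(9/426.234) ≈ -0.061.
E_xy < 0: the goods are complements.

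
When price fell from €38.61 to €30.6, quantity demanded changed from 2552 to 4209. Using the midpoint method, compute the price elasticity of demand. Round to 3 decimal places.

-2.118

%ΔQ = (4209 − 2552)/[(2552 + 4209)/2] = 1657/3380.5 ≈ 0.4902.
%ΔP = (30.6 − 38.61)/[(38.61 + 30.6)/2] = -8.01/34.605 ≈ -0.2315.
Arc elasticity E = %ΔQ/%ΔP ≈ 0.4902/-0.2315 ≈ -2.118.
|E| > 1: demand is elastic over this range.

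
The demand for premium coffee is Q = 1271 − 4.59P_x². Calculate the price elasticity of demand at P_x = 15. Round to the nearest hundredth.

-8.67

At P_x = 15, Q = 238.25.
dQ/dP_x = −2·4.59·P_x = −137.7.
Point elasticity E = (dQ/dP_x)·(P_x/Q) = -137.7 × 15/238.25 ≈ -8.67.
|E| > 1, so demand is elastic at this price.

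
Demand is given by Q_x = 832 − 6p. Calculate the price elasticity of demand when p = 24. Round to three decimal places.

At p = 24, Q_x = 688.
dQ_x/dp = −6.
Point elasticity E = (dQ_x/dp)·(p/Q_x) = -6 × 24/688 ≈ -0.209.
|E| < 1, so demand is inelastic at this price.

-0.209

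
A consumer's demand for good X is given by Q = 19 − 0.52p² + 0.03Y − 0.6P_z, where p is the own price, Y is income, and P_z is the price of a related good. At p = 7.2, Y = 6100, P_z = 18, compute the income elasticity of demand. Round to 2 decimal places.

At the given point, Q = 19 − 0.52(7.2)² + 0.03(6100) − 0.6(18) = 19 − 26.9568 + 183 − 10.8 = 164.2432.
∂Q/∂Y = +0.03, so E_I = 0.03·(6100/164.2432) ≈ 1.11.
E_I > 1: normal good (luxury).

1.11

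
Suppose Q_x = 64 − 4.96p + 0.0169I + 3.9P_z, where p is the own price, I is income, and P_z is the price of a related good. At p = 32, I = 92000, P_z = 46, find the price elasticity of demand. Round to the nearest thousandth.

-0.097

Evaluating quantity at (p, I, P_z) gives Q_x = 64 − 4.96(32) + 0.0169(92000) + 3.9(46) = 64 − 158.72 + 1554.8 + 179.4 = 1639.48.
∂Q_x/∂p = −4.96, so E_p = (−4.96)·(32/1639.48) ≈ -0.097.
|E_p| < 1: demand is inelastic.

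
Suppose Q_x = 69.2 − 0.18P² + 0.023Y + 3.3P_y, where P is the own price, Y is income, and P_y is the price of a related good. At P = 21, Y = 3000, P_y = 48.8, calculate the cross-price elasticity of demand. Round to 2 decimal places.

At the given point, Q_x = 69.2 − 0.18(21)² + 0.023(3000) + 3.3(48.8) = 69.2 − 79.38 + 69 + 161.04 = 219.86.
∂Q_x/∂P_y = +3.3, so E_xy = 3.3·(48.8/219.86) ≈ 0.73.
E_xy > 0: the goods are substitutes.

0.73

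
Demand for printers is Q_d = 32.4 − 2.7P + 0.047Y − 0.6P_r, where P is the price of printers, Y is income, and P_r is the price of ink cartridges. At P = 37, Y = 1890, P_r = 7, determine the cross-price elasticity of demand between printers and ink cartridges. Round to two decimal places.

-0.25

At the given point, Q_d = 32.4 − 2.7(37) + 0.047(1890) − 0.6(7) = 32.4 − 99.9 + 88.83 − 4.2 = 17.13.
∂Q_d/∂P_r = −0.6, so E_xy = -0.6·(7/17.13) ≈ -0.25.
E_xy < 0: the goods are complements.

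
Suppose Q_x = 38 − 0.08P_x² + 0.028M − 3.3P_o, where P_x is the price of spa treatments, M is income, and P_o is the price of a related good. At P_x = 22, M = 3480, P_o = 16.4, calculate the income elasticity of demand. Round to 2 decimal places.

First evaluate Q_x: 38 − 0.08(22)² + 0.028(3480) − 3.3(16.4) = 38 − 38.72 + 97.44 − 54.12 = 42.6.
∂Q_x/∂M = +0.028, so E_I = 0.028·(3480/42.6) ≈ 2.29.
E_I > 1: normal good (luxury).

2.29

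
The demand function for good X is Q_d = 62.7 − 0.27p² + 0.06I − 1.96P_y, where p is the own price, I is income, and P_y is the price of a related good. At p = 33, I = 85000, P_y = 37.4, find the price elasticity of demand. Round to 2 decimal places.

-0.12

First evaluate Q_d: 62.7 − 0.27(33)² + 0.06(85000) − 1.96(37.4) = 62.7 − 294.03 + 5100 − 73.304 = 4795.366.
∂Q_d/∂p = −2·0.27·p = -17.82, so E_p = -17.82·(33/4795.366) ≈ -0.12.
|E_p| < 1: demand is inelastic.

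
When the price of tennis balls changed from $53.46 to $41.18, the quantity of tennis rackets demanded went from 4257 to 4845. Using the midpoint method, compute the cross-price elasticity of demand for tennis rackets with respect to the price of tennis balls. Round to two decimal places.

%ΔQ_x = (4845 − 4257)/[(4257+4845)/2] = 588/4551 ≈ 0.1292.
%ΔP_y = (41.18 − 53.46)/[(53.46+41.18)/2] ≈ -0.2595.
E_xy = 0.1292/-0.2595 ≈ -0.50.
E_xy < 0, so tennis rackets and tennis balls are complements.

-0.50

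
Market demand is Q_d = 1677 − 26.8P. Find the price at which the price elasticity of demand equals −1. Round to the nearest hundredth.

For linear demand Q_d = a − bP, E = −bP/(a − bP). |E| = 1 ⇒ bP = a − bP ⇒ P = a/(2b).
P = 1677/(2·26.8) ≈ 31.29.

31.29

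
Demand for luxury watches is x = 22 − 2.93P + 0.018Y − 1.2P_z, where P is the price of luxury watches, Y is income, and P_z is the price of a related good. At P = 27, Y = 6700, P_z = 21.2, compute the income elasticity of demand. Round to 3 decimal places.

First evaluate x: 22 − 2.93(27) + 0.018(6700) − 1.2(21.2) = 22 − 79.11 + 120.6 − 25.44 = 38.05.
∂x/∂Y = +0.018, so E_I = 0.018·(6700/38.05) ≈ 3.170.
E_I > 1: normal good (luxury).

3.170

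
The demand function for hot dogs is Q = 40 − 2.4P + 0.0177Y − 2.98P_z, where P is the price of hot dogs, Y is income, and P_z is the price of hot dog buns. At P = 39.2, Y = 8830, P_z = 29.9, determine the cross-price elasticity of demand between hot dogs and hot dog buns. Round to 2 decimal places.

At the given point, Q = 40 − 2.4(39.2) + 0.0177(8830) − 2.98(29.9) = 40 − 94.08 + 156.291 − 89.102 = 13.109.
∂Q/∂P_z = −2.98, so E_xy = -2.98·(29.9/13.109) ≈ -6.80.
E_xy < 0: the goods are complements.

-6.80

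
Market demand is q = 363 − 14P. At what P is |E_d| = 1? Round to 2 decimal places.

12.96

For linear demand q = a − bP, E = −bP/(a − bP). |E| = 1 ⇒ bP = a − bP ⇒ P = a/(2b).
P = 363/(2·14) ≈ 12.96.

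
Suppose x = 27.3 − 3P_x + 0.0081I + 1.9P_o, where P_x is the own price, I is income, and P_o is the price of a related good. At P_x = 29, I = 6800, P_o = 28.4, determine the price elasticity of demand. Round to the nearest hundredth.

-1.76

x = 27.3 − 3(29) + 0.0081(6800) + 1.9(28.4) = 27.3 − 87 + 55.08 + 53.96 = 49.34.
∂x/∂P_x = −3, so E_p = (−3)·(29/49.34) ≈ -1.76.
|E_p| > 1: demand is elastic.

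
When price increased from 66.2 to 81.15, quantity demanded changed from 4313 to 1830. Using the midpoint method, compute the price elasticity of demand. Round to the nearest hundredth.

-3.98

%ΔQ = (1830 − 4313)/[(4313 + 1830)/2] = -2483/3071.5 ≈ -0.8084.
%Δp = (81.15 − 66.2)/[(66.2 + 81.15)/2] = 14.95/73.675 ≈ 0.2029.
Arc elasticity E = %ΔQ/%Δp ≈ -0.8084/0.2029 ≈ -3.98.
|E| > 1: demand is elastic over this range.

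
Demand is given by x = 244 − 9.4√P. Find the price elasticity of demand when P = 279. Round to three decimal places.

At P = 279, x = 86.989.
dx/dP = −9.4/(2√P) = −9.4/(2·16.7033).
Point elasticity E = (dx/dP)·(P/x) = -0.2814 × 279/86.989 ≈ -0.902.
|E| < 1, so demand is inelastic at this price.

-0.902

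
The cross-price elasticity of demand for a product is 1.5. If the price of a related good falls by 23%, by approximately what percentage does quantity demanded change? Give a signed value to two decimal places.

%ΔQ ≈ E × %ΔP_y = (1.5) × (-23%) = -34.50%.

-34.50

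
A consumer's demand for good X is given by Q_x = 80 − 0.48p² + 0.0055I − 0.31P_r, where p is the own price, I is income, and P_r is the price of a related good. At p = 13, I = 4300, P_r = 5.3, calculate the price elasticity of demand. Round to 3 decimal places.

At the given point, Q_x = 80 − 0.48(13)² + 0.0055(4300) − 0.31(5.3) = 80 − 81.12 + 23.65 − 1.643 = 20.887.
∂Q_x/∂p = −2·0.48·p = -12.48, so E_p = -12.48·(13/20.887) ≈ -7.768.
|E_p| > 1: demand is elastic.

-7.768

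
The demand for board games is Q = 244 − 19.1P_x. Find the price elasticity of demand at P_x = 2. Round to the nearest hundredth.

-0.19

At P_x = 2, Q = 205.8.
dQ/dP_x = −19.1.
Point elasticity E = (dQ/dP_x)·(P_x/Q) = -19.1 × 2/205.8 ≈ -0.19.
|E| < 1, so demand is inelastic at this price.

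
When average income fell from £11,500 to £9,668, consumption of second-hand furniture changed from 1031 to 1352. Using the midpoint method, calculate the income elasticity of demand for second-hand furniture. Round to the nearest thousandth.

%ΔQ = (1352 − 1031)/[(1031+1352)/2] = 321/1191.5 ≈ 0.2694.
%ΔM = (9,668 − 11,500)/[(11,500+9,668)/2] = -1832/10584 ≈ -0.1731.
E_I = %ΔQ/%ΔM ≈ -1.556.
E_I < 0: inferior good.

-1.556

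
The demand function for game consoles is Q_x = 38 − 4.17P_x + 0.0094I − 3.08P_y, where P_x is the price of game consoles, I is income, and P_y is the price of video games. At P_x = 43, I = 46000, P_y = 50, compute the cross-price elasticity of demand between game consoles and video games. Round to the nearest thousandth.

Evaluating quantity at (P_x, I, P_y) gives Q_x = 38 − 4.17(43) + 0.0094(46000) − 3.08(50) = 38 − 179.31 + 432.4 − 154 = 137.09.
∂Q_x/∂P_y = −3.08, so E_xy = -3.08·(50/137.09) ≈ -1.123.
E_xy < 0: the goods are complements.

-1.123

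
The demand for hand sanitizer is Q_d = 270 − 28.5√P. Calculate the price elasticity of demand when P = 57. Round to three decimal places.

At P = 57, Q_d = 54.8297.
dQ_d/dP = −28.5/(2√P) = −28.5/(2·7.5498).
Point elasticity E = (dQ_d/dP)·(P/Q_d) = -1.8875 × 57/54.8297 ≈ -1.962.
|E| > 1, so demand is elastic at this price.

-1.962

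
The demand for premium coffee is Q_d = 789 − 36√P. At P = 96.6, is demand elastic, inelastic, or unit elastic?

inelastic

At P = 96.6, Q_d = 435.1729.
dQ_d/dP = −36/(2√P) = −36/(2·9.8285).
Point elasticity E = (dQ_d/dP)·(P/Q_d) = -1.8314 × 96.6/435.1729 ≈ -0.407.
|E| ≈ 0.407 < 1, so demand is inelastic.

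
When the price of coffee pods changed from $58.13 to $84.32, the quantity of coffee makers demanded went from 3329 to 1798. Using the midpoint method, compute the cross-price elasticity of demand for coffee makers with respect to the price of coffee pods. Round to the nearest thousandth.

-1.624

%ΔQ_x = (1798 − 3329)/[(3329+1798)/2] = -1531/2563.5 ≈ -0.5972.
%ΔP_y = (84.32 − 58.13)/[(58.13+84.32)/2] ≈ 0.3677.
E_xy = -0.5972/0.3677 ≈ -1.624.
E_xy < 0, so coffee makers and coffee pods are complements.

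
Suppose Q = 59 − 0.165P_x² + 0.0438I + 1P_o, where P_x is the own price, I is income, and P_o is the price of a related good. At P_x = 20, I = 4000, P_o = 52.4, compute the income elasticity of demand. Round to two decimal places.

0.79

At the given point, Q = 59 − 0.165(20)² + 0.0438(4000) + 1(52.4) = 59 − 66 + 175.2 + 52.4 = 220.6.
∂Q/∂I = +0.0438, so E_I = 0.0438·(4000/220.6) ≈ 0.79.
E_I ∈ (0,1): normal good (necessity).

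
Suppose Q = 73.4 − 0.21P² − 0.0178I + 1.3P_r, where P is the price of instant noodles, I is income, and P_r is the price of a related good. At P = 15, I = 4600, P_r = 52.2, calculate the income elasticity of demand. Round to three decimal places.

Substituting, Q = 73.4 − 0.21(15)² − 0.0178(4600) + 1.3(52.2) = 73.4 − 47.25 − 81.88 + 67.86 = 12.13.
∂Q/∂I = −0.0178, so E_I = -0.0178·(4600/12.13) ≈ -6.750.
E_I < 0: inferior good.

-6.750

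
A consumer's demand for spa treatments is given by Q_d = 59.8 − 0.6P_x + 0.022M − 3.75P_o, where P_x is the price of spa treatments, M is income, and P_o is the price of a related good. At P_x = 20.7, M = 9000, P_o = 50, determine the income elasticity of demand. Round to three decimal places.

3.421

First evaluate Q_d: 59.8 − 0.6(20.7) + 0.022(9000) − 3.75(50) = 59.8 − 12.42 + 198 − 187.5 = 57.88.
∂Q_d/∂M = +0.022, so E_I = 0.022·(9000/57.88) ≈ 3.421.
E_I > 1: normal good (luxury).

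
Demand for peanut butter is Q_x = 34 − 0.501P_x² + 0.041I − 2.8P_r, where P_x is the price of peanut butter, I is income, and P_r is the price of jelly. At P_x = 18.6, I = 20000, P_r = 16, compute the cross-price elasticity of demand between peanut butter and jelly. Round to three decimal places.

-0.070

At the given point, Q_x = 34 − 0.501(18.6)² + 0.041(20000) − 2.8(16) = 34 − 173.326 + 820 − 44.8 = 635.874.
∂Q_x/∂P_r = −2.8, so E_xy = -2.8·(16/635.874) ≈ -0.070.
E_xy < 0: the goods are complements.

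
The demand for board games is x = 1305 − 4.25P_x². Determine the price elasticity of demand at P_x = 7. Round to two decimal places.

At P_x = 7, x = 1096.75.
dx/dP_x = −2·4.25·P_x = −59.5.
Point elasticity E = (dx/dP_x)·(P_x/x) = -59.5 × 7/1096.75 ≈ -0.38.
|E| < 1, so demand is inelastic at this price.

-0.38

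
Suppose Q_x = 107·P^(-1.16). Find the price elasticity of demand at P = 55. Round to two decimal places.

For a Cobb–Douglas (constant-elasticity) form Q_x = A·P^α·…, the elasticity with respect to P equals the exponent α at every point.
Here the exponent on P is -1.16, so the price elasticity of demand is -1.16.

-1.16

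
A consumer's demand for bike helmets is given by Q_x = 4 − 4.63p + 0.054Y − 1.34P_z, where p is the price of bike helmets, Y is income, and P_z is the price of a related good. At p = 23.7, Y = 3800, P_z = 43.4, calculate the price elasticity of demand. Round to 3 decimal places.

Q_x = 4 − 4.63(23.7) + 0.054(3800) − 1.34(43.4) = 4 − 109.731 + 205.2 − 58.156 = 41.313.
∂Q_x/∂p = −4.63, so E_p = (−4.63)·(23.7/41.313) ≈ -2.656.
|E_p| > 1: demand is elastic.

-2.656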